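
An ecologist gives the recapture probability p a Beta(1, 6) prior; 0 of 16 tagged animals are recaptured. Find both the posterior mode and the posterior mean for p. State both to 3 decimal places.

MAP: 0.000. Posterior mean: 0.043.

Posterior: Beta(1+0, 6+16) = Beta(1, 22).
Since α = 1 ≤ 1 and β > 1, the Beta density is monotone decreasing on [0,1]; the mode is at 0.
Mean = 1/(1+22) = 0.043.
The mean is pulled above the mode by the posterior's right skew.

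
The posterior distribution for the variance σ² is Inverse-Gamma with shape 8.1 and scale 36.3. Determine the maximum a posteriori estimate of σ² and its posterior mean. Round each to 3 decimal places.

MAP = 3.989, posterior mean = 5.113

Mode = β/(α+1) = 36.3/9.1 = 3.989.
Mean = β/(α−1) = 36.3/7.1 = 5.113.
Right-skewed posterior ⇒ mode < mean.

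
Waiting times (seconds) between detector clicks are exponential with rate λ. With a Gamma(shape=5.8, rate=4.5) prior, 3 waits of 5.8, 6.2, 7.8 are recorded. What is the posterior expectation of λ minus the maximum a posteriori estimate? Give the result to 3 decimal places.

Σ times = 19.8. Posterior: Gamma(shape = 5.8+3 = 8.8, rate = 4.5+19.8 = 24.3).
Mode = (α−1)/β = 7.8/24.3 = 0.321.
Mean = α/β = 8.8/24.3 = 0.362.
Difference = 0.362 − 0.321 = 0.041.
Mean > mode: the posterior has a right tail.

0.041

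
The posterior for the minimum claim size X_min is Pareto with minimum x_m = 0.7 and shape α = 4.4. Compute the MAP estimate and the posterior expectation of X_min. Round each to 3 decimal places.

The Pareto density is strictly decreasing on [x_m, ∞), so the mode is x_m = 0.700.
Mean = α·x_m/(α−1) = 4.4·0.7/3.4 = 0.906.

MAP estimate = 0.700, posterior expectation = 0.906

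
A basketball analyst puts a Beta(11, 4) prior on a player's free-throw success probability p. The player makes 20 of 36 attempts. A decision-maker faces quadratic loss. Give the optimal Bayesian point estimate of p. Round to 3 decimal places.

Posterior: Beta(11+20, 4+16) = Beta(31, 20).
Mode = (31−1)/(31+20−2) = 30/49 = 0.612.
Mean = 31/(31+20) = 31/51 = 0.608.
Quadratic loss ⇒ the optimal estimator is the posterior mean.

0.608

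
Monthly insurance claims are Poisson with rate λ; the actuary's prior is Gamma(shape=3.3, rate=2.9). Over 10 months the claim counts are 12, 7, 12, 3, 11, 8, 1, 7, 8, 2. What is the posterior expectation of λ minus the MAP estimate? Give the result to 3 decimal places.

Σ counts = 71. Posterior: Gamma(shape = 3.3+71 = 74.3, rate = 2.9+10 = 12.9).
Mode = (α−1)/β = 73.3/12.9 = 5.682.
Mean = α/β = 74.3/12.9 = 5.760.
Difference = 5.760 − 5.682 = 0.078.
Right-skewed posterior ⇒ mode < mean.

0.078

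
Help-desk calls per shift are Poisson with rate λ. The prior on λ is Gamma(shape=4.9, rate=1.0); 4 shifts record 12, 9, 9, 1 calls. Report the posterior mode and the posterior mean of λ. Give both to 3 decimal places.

Σ counts = 31. Posterior: Gamma(shape = 4.9+31 = 35.9, rate = 1.0+4 = 5.0).
Mode = (α−1)/β = 34.9/5.0 = 6.980.
Mean = α/β = 35.9/5.0 = 7.180.
The posterior is right-skewed, so the mean exceeds the mode.

MAP = 6.980; posterior mean = 7.180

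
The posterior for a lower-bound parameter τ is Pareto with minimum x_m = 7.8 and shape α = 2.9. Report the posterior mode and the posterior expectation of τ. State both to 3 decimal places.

The Pareto density is strictly decreasing on [x_m, ∞), so the mode is x_m = 7.800.
Mean = α·x_m/(α−1) = 2.9·7.8/1.9 = 11.905.
The posterior is right-skewed, so the mean exceeds the mode.

MAP = 7.800, posterior mean = 11.905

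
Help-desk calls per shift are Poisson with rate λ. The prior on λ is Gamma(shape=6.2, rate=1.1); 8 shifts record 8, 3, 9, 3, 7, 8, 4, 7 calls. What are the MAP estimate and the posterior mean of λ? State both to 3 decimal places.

λ_MAP = 5.956, E[λ|data] = 6.066

Σ counts = 49. Posterior: Gamma(shape = 6.2+49 = 55.2, rate = 1.1+8 = 9.1).
Mode = (α−1)/β = 54.2/9.1 = 5.956.
Mean = α/β = 55.2/9.1 = 6.066.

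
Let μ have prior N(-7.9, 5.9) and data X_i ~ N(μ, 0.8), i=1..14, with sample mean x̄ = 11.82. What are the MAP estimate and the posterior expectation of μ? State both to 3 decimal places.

MAP = 11.631, posterior mean = 11.631

Posterior for μ is Normal. Precision-weighted mean: (1/5.9·-7.9 + 14/0.8·11.82) / (1/5.9 + 14/0.8) = 11.631.
A Normal posterior is symmetric, so mode = mean.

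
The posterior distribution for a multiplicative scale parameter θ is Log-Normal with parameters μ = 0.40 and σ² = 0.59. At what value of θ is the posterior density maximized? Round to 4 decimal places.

Mode = exp(μ − σ²) = exp(-0.19) = 0.8270.
Mean = exp(μ + σ²/2) = exp(0.695) = 2.0037.
This is the posterior mode — the MAP estimate.

0.8270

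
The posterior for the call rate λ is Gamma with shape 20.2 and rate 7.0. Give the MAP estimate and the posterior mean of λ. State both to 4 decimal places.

Mode = (α−1)/β = 19.2/7.0 = 2.7429.
Mean = α/β = 20.2/7.0 = 2.8857.

MAP = 2.7429; posterior mean = 2.8857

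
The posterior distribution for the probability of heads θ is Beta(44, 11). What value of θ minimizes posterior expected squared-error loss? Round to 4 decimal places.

0.8000

Mode = (44−1)/(44+11−2) = 43/53 = 0.8113.
Mean = 44/(44+11) = 44/55 = 0.8000.
Squared-error loss ⇒ the optimal estimator is the posterior mean.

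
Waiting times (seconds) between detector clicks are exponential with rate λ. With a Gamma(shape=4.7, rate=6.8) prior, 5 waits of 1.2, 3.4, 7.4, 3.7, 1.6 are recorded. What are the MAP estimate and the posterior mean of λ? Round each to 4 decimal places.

Σ times = 17.3. Posterior: Gamma(shape = 4.7+5 = 9.7, rate = 6.8+17.3 = 24.1).
Mode = (α−1)/β = 8.7/24.1 = 0.3610.
Mean = α/β = 9.7/24.1 = 0.4025.
Right-skewed posterior ⇒ mode < mean.

λ_MAP = 0.3610, E[λ|data] = 0.4025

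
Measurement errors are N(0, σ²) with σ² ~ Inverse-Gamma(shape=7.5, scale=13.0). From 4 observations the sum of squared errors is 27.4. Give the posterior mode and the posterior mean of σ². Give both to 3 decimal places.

Posterior: Inverse-Gamma(shape = 7.5+4/2 = 9.5, scale = 13.0+27.4/2 = 26.7).
Mode = β/(α+1) = 26.7/10.5 = 2.543.
Mean = β/(α−1) = 26.7/8.5 = 3.141.
The posterior is right-skewed, so the mean exceeds the mode.

MAP: 2.543. Posterior mean: 3.141.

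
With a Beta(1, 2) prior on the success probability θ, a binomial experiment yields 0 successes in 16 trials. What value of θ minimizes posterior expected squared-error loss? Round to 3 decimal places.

Posterior: Beta(1+0, 2+16) = Beta(1, 18).
Since α = 1 ≤ 1 and β > 1, the Beta density is monotone decreasing on [0,1]; the mode is at 0.
Mean = 1/(1+18) = 0.053.
Squared-error loss ⇒ the optimal estimator is the posterior mean.

0.053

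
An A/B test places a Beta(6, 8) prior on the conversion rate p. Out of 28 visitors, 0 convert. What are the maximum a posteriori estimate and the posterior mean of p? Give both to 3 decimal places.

MAP: 0.125. Posterior mean: 0.143.

Posterior: Beta(6+0, 8+28) = Beta(6, 36).
Mode = (6−1)/(6+36−2) = 5/40 = 0.125.
Mean = 6/(6+36) = 6/42 = 0.143.
The posterior is right-skewed, so the mean exceeds the mode.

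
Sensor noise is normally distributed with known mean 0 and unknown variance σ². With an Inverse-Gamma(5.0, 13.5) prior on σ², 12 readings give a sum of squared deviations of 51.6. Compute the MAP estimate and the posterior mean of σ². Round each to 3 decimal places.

MAP: 3.275. Posterior mean: 3.930.

Posterior: Inverse-Gamma(shape = 5.0+12/2 = 11.0, scale = 13.5+51.6/2 = 39.3).
Mode = β/(α+1) = 39.3/12.0 = 3.275.
Mean = β/(α−1) = 39.3/10.0 = 3.930.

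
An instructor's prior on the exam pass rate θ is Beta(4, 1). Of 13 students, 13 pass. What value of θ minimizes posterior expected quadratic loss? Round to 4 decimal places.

0.9444

Posterior: Beta(4+13, 1+0) = Beta(17, 1).
Since β = 1 ≤ 1 and α > 1, the Beta density is monotone increasing on [0,1]; the mode is at 1.
Mean = 17/(17+1) = 0.9444.
Quadratic loss ⇒ the optimal estimator is the posterior mean.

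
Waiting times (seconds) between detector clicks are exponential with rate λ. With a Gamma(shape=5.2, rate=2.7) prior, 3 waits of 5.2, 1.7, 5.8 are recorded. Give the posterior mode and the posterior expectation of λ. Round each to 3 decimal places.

MAP: 0.468. Posterior mean: 0.532.

Σ times = 12.7. Posterior: Gamma(shape = 5.2+3 = 8.2, rate = 2.7+12.7 = 15.4).
Mode = (α−1)/β = 7.2/15.4 = 0.468.
Mean = α/β = 8.2/15.4 = 0.532.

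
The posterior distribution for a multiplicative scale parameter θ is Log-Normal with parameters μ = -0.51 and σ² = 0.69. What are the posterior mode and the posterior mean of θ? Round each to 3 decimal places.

MAP = 0.301; posterior mean = 0.848

Mode = exp(μ − σ²) = exp(-1.20) = 0.301.
Mean = exp(μ + σ²/2) = exp(-0.165) = 0.848.
Mean > mode: the posterior has a right tail.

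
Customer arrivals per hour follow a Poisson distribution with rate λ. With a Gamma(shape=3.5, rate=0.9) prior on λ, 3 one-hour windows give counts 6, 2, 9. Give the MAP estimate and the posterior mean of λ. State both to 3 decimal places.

MAP: 5.000. Posterior mean: 5.256.

Σ counts = 17. Posterior: Gamma(shape = 3.5+17 = 20.5, rate = 0.9+3 = 3.9).
Mode = (α−1)/β = 19.5/3.9 = 5.000.
Mean = α/β = 20.5/3.9 = 5.256.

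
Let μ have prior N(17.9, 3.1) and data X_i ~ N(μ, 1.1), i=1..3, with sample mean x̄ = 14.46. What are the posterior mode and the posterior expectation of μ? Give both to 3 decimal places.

posterior mode = 14.824, posterior expectation = 14.824

Posterior for μ is Normal. Precision-weighted mean: (1/3.1·17.9 + 3/1.1·14.46) / (1/3.1 + 3/1.1) = 14.824.
A Normal posterior is symmetric, so mode = mean.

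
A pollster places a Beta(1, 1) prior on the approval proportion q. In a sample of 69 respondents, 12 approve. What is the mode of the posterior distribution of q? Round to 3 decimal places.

Posterior: Beta(1+12, 1+57) = Beta(13, 58).
Mode = (13−1)/(13+58−2) = 12/69 = 0.174.
With a flat prior the MAP equals the MLE, 12/69.
Mean = 13/(13+58) = 13/71 = 0.183.
This is the posterior mode — the MAP estimate.

0.174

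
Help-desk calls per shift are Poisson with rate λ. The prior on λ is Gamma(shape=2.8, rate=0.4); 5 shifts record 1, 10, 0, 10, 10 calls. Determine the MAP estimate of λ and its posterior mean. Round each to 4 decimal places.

Σ counts = 31. Posterior: Gamma(shape = 2.8+31 = 33.8, rate = 0.4+5 = 5.4).
Mode = (α−1)/β = 32.8/5.4 = 6.0741.
Mean = α/β = 33.8/5.4 = 6.2593.
Right-skewed posterior ⇒ mode < mean.

MAP: 6.0741. Posterior mean: 6.2593.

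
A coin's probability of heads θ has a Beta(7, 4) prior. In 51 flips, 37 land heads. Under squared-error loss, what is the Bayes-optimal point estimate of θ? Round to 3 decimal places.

0.710

Posterior: Beta(7+37, 4+14) = Beta(44, 18).
Mode = (44−1)/(44+18−2) = 43/60 = 0.717.
Mean = 44/(44+18) = 44/62 = 0.710.
Squared-error loss ⇒ the optimal estimator is the posterior mean.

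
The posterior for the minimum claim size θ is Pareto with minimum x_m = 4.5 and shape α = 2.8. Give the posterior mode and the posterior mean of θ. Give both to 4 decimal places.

The Pareto density is strictly decreasing on [x_m, ∞), so the mode is x_m = 4.5000.
Mean = α·x_m/(α−1) = 2.8·4.5/1.8 = 7.0000.
Right-skewed posterior ⇒ mode < mean.

θ_MAP = 4.5000, E[θ|data] = 7.0000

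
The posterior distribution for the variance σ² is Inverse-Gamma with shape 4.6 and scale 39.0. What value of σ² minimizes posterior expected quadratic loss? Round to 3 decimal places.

Mode = β/(α+1) = 39.0/5.6 = 6.964.
Mean = β/(α−1) = 39.0/3.6 = 10.833.
Quadratic loss ⇒ the optimal estimator is the posterior mean.

10.833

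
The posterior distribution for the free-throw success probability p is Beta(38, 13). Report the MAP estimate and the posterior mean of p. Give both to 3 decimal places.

MAP = 0.755, posterior mean = 0.745

Mode = (38−1)/(38+13−2) = 37/49 = 0.755.
Mean = 38/(38+13) = 38/51 = 0.745.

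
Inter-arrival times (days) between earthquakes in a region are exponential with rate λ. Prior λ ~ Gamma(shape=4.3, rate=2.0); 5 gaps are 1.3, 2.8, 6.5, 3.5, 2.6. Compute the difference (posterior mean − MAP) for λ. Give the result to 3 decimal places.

Σ times = 16.7. Posterior: Gamma(shape = 4.3+5 = 9.3, rate = 2.0+16.7 = 18.7).
Mode = (α−1)/β = 8.3/18.7 = 0.444.
Mean = α/β = 9.3/18.7 = 0.497.
Difference = 0.497 − 0.444 = 0.053.
Right-skewed posterior ⇒ mode < mean.

0.053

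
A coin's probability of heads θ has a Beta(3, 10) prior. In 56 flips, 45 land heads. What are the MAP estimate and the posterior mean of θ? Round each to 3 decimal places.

Posterior: Beta(3+45, 10+11) = Beta(48, 21).
Mode = (48−1)/(48+21−2) = 47/67 = 0.701.
Mean = 48/(48+21) = 48/69 = 0.696.

MAP estimate = 0.701, posterior mean = 0.696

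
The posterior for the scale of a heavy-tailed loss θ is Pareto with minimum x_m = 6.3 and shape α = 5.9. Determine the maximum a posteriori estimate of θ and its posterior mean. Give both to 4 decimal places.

MAP = 6.3000; posterior mean = 7.5857

The Pareto density is strictly decreasing on [x_m, ∞), so the mode is x_m = 6.3000.
Mean = α·x_m/(α−1) = 5.9·6.3/4.9 = 7.5857.
The mean is pulled above the mode by the posterior's right skew.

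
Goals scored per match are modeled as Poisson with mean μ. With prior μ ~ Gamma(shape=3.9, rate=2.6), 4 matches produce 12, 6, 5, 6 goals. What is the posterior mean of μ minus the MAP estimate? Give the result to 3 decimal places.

Σ counts = 29. Posterior: Gamma(shape = 3.9+29 = 32.9, rate = 2.6+4 = 6.6).
Mode = (α−1)/β = 31.9/6.6 = 4.833.
Mean = α/β = 32.9/6.6 = 4.985.
Difference = 4.985 − 4.833 = 0.152.

0.152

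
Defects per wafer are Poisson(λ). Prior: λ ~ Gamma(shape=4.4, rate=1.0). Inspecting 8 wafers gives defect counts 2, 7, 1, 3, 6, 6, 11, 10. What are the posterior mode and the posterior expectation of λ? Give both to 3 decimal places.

λ_MAP = 5.489, E[λ|data] = 5.600

Σ counts = 46. Posterior: Gamma(shape = 4.4+46 = 50.4, rate = 1.0+8 = 9.0).
Mode = (α−1)/β = 49.4/9.0 = 5.489.
Mean = α/β = 50.4/9.0 = 5.600.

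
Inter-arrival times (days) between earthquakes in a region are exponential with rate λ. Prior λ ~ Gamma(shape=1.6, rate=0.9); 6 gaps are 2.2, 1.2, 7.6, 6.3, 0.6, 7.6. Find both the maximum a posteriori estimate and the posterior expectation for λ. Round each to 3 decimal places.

maximum a posteriori estimate = 0.250, posterior expectation = 0.288

Σ times = 25.5. Posterior: Gamma(shape = 1.6+6 = 7.6, rate = 0.9+25.5 = 26.4).
Mode = (α−1)/β = 6.6/26.4 = 0.250.
Mean = α/β = 7.6/26.4 = 0.288.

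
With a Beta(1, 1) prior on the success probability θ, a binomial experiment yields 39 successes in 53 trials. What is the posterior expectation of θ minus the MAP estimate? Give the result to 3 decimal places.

-0.009

Posterior: Beta(1+39, 1+14) = Beta(40, 15).
Mode = (40−1)/(40+15−2) = 39/53 = 0.736.
With a flat prior the MAP equals the MLE, 39/53.
Mean = 40/(40+15) = 40/55 = 0.727.
Difference = 0.727 − 0.736 = -0.009.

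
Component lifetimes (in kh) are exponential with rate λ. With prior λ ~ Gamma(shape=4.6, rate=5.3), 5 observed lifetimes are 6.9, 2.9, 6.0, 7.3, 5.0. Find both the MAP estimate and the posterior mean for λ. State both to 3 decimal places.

Σ times = 28.1. Posterior: Gamma(shape = 4.6+5 = 9.6, rate = 5.3+28.1 = 33.4).
Mode = (α−1)/β = 8.6/33.4 = 0.257.
Mean = α/β = 9.6/33.4 = 0.287.
The posterior is right-skewed, so the mean exceeds the mode.

λ_MAP = 0.257, E[λ|data] = 0.287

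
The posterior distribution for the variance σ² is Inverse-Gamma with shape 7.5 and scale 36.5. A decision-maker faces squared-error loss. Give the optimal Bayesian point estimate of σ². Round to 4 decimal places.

5.6154

Mode = β/(α+1) = 36.5/8.5 = 4.2941.
Mean = β/(α−1) = 36.5/6.5 = 5.6154.
Squared-error loss ⇒ the optimal estimator is the posterior mean.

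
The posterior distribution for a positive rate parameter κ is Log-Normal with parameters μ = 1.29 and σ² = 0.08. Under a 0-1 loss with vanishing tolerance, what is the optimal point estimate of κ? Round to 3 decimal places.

Mode = exp(μ − σ²) = exp(1.21) = 3.353.
Mean = exp(μ + σ²/2) = exp(1.330) = 3.781.
This is the posterior mode — the MAP estimate.

3.353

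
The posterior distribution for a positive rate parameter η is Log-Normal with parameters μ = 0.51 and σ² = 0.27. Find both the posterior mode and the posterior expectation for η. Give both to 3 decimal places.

MAP = 1.271, posterior mean = 1.906

Mode = exp(μ − σ²) = exp(0.24) = 1.271.
Mean = exp(μ + σ²/2) = exp(0.645) = 1.906.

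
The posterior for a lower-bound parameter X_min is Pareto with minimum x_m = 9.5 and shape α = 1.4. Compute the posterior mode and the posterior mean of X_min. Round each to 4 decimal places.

The Pareto density is strictly decreasing on [x_m, ∞), so the mode is x_m = 9.5000.
Mean = α·x_m/(α−1) = 1.4·9.5/0.4 = 33.2500.
Right-skewed posterior ⇒ mode < mean.

X_min_MAP = 9.5000, E[X_min|data] = 33.2500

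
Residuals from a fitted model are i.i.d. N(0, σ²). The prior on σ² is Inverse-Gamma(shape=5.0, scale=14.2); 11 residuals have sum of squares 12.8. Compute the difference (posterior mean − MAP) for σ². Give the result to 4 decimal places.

Posterior: Inverse-Gamma(shape = 5.0+11/2 = 10.5, scale = 14.2+12.8/2 = 20.6).
Mode = β/(α+1) = 20.6/11.5 = 1.7913.
Mean = β/(α−1) = 20.6/9.5 = 2.1684.
Difference = 2.1684 − 1.7913 = 0.3771.
The posterior is right-skewed, so the mean exceeds the mode.

0.3771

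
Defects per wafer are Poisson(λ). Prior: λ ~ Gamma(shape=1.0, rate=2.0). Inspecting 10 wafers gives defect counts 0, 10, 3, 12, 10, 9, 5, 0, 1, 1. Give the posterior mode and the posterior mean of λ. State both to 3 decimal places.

Σ counts = 51. Posterior: Gamma(shape = 1.0+51 = 52.0, rate = 2.0+10 = 12.0).
Mode = (α−1)/β = 51.0/12.0 = 4.250.
Mean = α/β = 52.0/12.0 = 4.333.
Right-skewed posterior ⇒ mode < mean.

MAP = 4.250, posterior mean = 4.333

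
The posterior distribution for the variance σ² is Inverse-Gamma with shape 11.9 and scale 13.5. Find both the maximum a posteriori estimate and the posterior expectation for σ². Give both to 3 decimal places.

Mode = β/(α+1) = 13.5/12.9 = 1.047.
Mean = β/(α−1) = 13.5/10.9 = 1.239.
Right-skewed posterior ⇒ mode < mean.

MAP: 1.047. Posterior mean: 1.239.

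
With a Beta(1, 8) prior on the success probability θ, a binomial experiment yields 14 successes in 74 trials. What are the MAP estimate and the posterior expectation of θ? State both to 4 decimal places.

Posterior: Beta(1+14, 8+60) = Beta(15, 68).
Mode = (15−1)/(15+68−2) = 14/81 = 0.1728.
Mean = 15/(15+68) = 15/83 = 0.1807.

θ_MAP = 0.1728, E[θ|data] = 0.1807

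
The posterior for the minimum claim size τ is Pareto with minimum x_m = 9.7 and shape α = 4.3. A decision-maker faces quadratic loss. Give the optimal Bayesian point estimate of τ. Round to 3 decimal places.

The Pareto density is strictly decreasing on [x_m, ∞), so the mode is x_m = 9.700.
Mean = α·x_m/(α−1) = 4.3·9.7/3.3 = 12.639.
Quadratic loss ⇒ the optimal estimator is the posterior mean.

12.639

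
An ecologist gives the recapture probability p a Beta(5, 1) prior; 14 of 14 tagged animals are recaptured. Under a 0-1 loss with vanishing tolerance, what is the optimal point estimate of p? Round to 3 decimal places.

1.000

Posterior: Beta(5+14, 1+0) = Beta(19, 1).
Since β = 1 ≤ 1 and α > 1, the Beta density is monotone increasing on [0,1]; the mode is at 1.
Mean = 19/(19+1) = 0.950.
This is the posterior mode — the MAP estimate.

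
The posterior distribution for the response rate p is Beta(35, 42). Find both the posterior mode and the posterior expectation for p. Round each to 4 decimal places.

MAP = 0.4533, posterior mean = 0.4545

Mode = (35−1)/(35+42−2) = 34/75 = 0.4533.
Mean = 35/(35+42) = 35/77 = 0.4545.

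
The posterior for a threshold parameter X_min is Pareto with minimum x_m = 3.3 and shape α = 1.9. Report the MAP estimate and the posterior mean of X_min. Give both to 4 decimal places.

MAP = 3.3000, posterior mean = 6.9667

The Pareto density is strictly decreasing on [x_m, ∞), so the mode is x_m = 3.3000.
Mean = α·x_m/(α−1) = 1.9·3.3/0.9 = 6.9667.
The mean is pulled above the mode by the posterior's right skew.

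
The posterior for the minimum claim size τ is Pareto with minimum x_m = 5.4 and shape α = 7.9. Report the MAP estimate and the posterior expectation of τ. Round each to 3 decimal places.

MAP estimate = 5.400, posterior expectation = 6.183

The Pareto density is strictly decreasing on [x_m, ∞), so the mode is x_m = 5.400.
Mean = α·x_m/(α−1) = 7.9·5.4/6.9 = 6.183.
The posterior is right-skewed, so the mean exceeds the mode.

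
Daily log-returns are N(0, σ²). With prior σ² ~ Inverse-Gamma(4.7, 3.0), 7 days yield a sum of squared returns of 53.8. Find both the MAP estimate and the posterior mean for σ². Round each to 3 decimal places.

Posterior: Inverse-Gamma(shape = 4.7+7/2 = 8.2, scale = 3.0+53.8/2 = 29.9).
Mode = β/(α+1) = 29.9/9.2 = 3.250.
Mean = β/(α−1) = 29.9/7.2 = 4.153.

MAP estimate = 3.250, posterior mean = 4.153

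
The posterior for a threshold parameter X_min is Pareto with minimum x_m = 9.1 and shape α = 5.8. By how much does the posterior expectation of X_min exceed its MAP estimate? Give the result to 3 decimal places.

The Pareto density is strictly decreasing on [x_m, ∞), so the mode is x_m = 9.100.
Mean = α·x_m/(α−1) = 5.8·9.1/4.8 = 10.996.
Difference = 10.996 − 9.100 = 1.896.

1.896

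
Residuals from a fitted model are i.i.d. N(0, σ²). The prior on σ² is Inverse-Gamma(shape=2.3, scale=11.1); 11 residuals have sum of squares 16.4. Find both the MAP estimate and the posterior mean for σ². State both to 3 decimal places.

Posterior: Inverse-Gamma(shape = 2.3+11/2 = 7.8, scale = 11.1+16.4/2 = 19.3).
Mode = β/(α+1) = 19.3/8.8 = 2.193.
Mean = β/(α−1) = 19.3/6.8 = 2.838.
The mean is pulled above the mode by the posterior's right skew.

MAP = 2.193, posterior mean = 2.838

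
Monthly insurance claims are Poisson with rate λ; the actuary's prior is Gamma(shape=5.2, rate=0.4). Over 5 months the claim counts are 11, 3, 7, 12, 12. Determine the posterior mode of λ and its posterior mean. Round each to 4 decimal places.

Σ counts = 45. Posterior: Gamma(shape = 5.2+45 = 50.2, rate = 0.4+5 = 5.4).
Mode = (α−1)/β = 49.2/5.4 = 9.1111.
Mean = α/β = 50.2/5.4 = 9.2963.

MAP = 9.1111; posterior mean = 9.2963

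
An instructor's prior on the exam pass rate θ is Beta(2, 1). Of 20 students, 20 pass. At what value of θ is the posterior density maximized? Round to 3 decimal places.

Posterior: Beta(2+20, 1+0) = Beta(22, 1).
Since β = 1 ≤ 1 and α > 1, the Beta density is monotone increasing on [0,1]; the mode is at 1.
Mean = 22/(22+1) = 0.957.
This is the posterior mode — the MAP estimate.

1.000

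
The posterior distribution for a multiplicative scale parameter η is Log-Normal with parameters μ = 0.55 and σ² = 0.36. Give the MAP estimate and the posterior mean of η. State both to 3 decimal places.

MAP: 1.209. Posterior mean: 2.075.

Mode = exp(μ − σ²) = exp(0.19) = 1.209.
Mean = exp(μ + σ²/2) = exp(0.730) = 2.075.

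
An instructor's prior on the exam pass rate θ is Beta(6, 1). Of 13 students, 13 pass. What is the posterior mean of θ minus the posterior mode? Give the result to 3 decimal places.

-0.050

Posterior: Beta(6+13, 1+0) = Beta(19, 1).
Since β = 1 ≤ 1 and α > 1, the Beta density is monotone increasing on [0,1]; the mode is at 1.
Mean = 19/(19+1) = 0.950.
Difference = 0.950 − 1.000 = -0.050.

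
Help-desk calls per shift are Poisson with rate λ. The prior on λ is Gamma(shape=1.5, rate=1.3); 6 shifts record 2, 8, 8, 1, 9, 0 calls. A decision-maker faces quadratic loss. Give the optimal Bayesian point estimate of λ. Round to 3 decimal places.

Σ counts = 28. Posterior: Gamma(shape = 1.5+28 = 29.5, rate = 1.3+6 = 7.3).
Mode = (α−1)/β = 28.5/7.3 = 3.904.
Mean = α/β = 29.5/7.3 = 4.041.
Quadratic loss ⇒ the optimal estimator is the posterior mean.

4.041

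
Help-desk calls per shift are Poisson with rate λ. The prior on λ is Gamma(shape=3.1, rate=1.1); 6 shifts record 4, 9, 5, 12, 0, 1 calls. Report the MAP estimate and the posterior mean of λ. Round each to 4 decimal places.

Σ counts = 31. Posterior: Gamma(shape = 3.1+31 = 34.1, rate = 1.1+6 = 7.1).
Mode = (α−1)/β = 33.1/7.1 = 4.6620.
Mean = α/β = 34.1/7.1 = 4.8028.
The posterior is right-skewed, so the mean exceeds the mode.

MAP = 4.6620, posterior mean = 4.8028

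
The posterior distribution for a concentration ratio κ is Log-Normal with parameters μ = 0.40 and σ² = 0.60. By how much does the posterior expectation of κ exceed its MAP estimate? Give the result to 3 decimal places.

1.195

Mode = exp(μ − σ²) = exp(-0.20) = 0.819.
Mean = exp(μ + σ²/2) = exp(0.700) = 2.014.
Difference = 2.014 − 0.819 = 1.195.
Mean > mode: the posterior has a right tail.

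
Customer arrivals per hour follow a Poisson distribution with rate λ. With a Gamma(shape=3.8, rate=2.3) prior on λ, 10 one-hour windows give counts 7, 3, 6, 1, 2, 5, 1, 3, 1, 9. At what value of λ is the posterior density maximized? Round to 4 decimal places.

3.3171

Σ counts = 38. Posterior: Gamma(shape = 3.8+38 = 41.8, rate = 2.3+10 = 12.3).
Mode = (α−1)/β = 40.8/12.3 = 3.3171.
Mean = α/β = 41.8/12.3 = 3.3984.
This is the posterior mode — the MAP estimate.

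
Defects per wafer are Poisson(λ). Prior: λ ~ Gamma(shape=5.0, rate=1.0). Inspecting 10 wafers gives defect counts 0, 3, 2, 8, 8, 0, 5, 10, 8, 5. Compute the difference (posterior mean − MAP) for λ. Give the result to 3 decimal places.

0.091

Σ counts = 49. Posterior: Gamma(shape = 5.0+49 = 54.0, rate = 1.0+10 = 11.0).
Mode = (α−1)/β = 53.0/11.0 = 4.818.
Mean = α/β = 54.0/11.0 = 4.909.
Difference = 4.909 − 4.818 = 0.091.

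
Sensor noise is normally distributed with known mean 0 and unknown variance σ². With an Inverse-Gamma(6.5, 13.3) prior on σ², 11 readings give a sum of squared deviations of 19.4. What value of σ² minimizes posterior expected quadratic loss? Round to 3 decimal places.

Posterior: Inverse-Gamma(shape = 6.5+11/2 = 12.0, scale = 13.3+19.4/2 = 23.0).
Mode = β/(α+1) = 23.0/13.0 = 1.769.
Mean = β/(α−1) = 23.0/11.0 = 2.091.
Quadratic loss ⇒ the optimal estimator is the posterior mean.

2.091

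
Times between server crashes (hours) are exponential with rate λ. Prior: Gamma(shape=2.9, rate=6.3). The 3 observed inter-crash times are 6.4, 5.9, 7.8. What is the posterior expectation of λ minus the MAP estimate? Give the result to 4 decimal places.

0.0379

Σ times = 20.1. Posterior: Gamma(shape = 2.9+3 = 5.9, rate = 6.3+20.1 = 26.4).
Mode = (α−1)/β = 4.9/26.4 = 0.1856.
Mean = α/β = 5.9/26.4 = 0.2235.
Difference = 0.2235 − 0.1856 = 0.0379.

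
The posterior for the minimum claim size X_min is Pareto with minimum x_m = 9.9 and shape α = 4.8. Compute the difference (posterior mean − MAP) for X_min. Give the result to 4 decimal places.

The Pareto density is strictly decreasing on [x_m, ∞), so the mode is x_m = 9.9000.
Mean = α·x_m/(α−1) = 4.8·9.9/3.8 = 12.5053.
Difference = 12.5053 − 9.9000 = 2.6053.
The posterior is right-skewed, so the mean exceeds the mode.

2.6053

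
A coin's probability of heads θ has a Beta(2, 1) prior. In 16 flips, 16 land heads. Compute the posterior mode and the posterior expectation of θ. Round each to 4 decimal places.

Posterior: Beta(2+16, 1+0) = Beta(18, 1).
Since β = 1 ≤ 1 and α > 1, the Beta density is monotone increasing on [0,1]; the mode is at 1.
Mean = 18/(18+1) = 0.9474.

posterior mode = 1.0000, posterior expectation = 0.9474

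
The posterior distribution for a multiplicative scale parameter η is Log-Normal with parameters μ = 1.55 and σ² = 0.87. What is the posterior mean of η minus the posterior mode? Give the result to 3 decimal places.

5.305

Mode = exp(μ − σ²) = exp(0.68) = 1.974.
Mean = exp(μ + σ²/2) = exp(1.985) = 7.279.
Difference = 7.279 − 1.974 = 5.305.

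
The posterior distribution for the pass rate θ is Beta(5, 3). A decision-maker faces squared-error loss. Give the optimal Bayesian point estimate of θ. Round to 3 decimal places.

Mode = (5−1)/(5+3−2) = 4/6 = 0.667.
Mean = 5/(5+3) = 5/8 = 0.625.
Squared-error loss ⇒ the optimal estimator is the posterior mean.

0.625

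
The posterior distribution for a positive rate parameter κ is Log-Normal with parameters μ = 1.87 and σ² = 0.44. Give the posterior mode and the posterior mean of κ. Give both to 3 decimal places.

Mode = exp(μ − σ²) = exp(1.43) = 4.179.
Mean = exp(μ + σ²/2) = exp(2.090) = 8.085.
The posterior is right-skewed, so the mean exceeds the mode.

MAP = 4.179; posterior mean = 8.085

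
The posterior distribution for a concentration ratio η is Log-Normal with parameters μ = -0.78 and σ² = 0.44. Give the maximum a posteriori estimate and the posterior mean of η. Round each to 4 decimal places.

Mode = exp(μ − σ²) = exp(-1.22) = 0.2952.
Mean = exp(μ + σ²/2) = exp(-0.560) = 0.5712.
Mean > mode: the posterior has a right tail.

maximum a posteriori estimate = 0.2952, posterior mean = 0.5712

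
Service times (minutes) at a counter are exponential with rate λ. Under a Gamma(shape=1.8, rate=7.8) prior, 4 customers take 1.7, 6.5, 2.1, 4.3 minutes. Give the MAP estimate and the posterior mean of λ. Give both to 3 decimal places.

MAP: 0.214. Posterior mean: 0.259.

Σ times = 14.6. Posterior: Gamma(shape = 1.8+4 = 5.8, rate = 7.8+14.6 = 22.4).
Mode = (α−1)/β = 4.8/22.4 = 0.214.
Mean = α/β = 5.8/22.4 = 0.259.
Right-skewed posterior ⇒ mode < mean.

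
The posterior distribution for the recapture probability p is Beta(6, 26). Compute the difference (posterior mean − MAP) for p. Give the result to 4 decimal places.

0.0208

Mode = (6−1)/(6+26−2) = 5/30 = 0.1667.
Mean = 6/(6+26) = 6/32 = 0.1875.
Difference = 0.1875 − 0.1667 = 0.0208.
Right-skewed posterior ⇒ mode < mean.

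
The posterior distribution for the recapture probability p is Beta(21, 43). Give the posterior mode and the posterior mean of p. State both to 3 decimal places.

Mode = (21−1)/(21+43−2) = 20/62 = 0.323.
Mean = 21/(21+43) = 21/64 = 0.328.
Mean > mode: the posterior has a right tail.

MAP: 0.323. Posterior mean: 0.328.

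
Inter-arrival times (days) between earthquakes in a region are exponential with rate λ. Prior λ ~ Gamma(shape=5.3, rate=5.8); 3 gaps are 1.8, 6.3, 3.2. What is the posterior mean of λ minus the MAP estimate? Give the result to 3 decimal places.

Σ times = 11.3. Posterior: Gamma(shape = 5.3+3 = 8.3, rate = 5.8+11.3 = 17.1).
Mode = (α−1)/β = 7.3/17.1 = 0.427.
Mean = α/β = 8.3/17.1 = 0.485.
Difference = 0.485 − 0.427 = 0.058.
The posterior is right-skewed, so the mean exceeds the mode.

0.058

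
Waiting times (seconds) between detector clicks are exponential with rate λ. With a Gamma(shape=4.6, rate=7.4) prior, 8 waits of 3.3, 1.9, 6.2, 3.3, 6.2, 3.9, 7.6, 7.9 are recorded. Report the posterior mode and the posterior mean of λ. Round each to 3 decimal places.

Σ times = 40.3. Posterior: Gamma(shape = 4.6+8 = 12.6, rate = 7.4+40.3 = 47.7).
Mode = (α−1)/β = 11.6/47.7 = 0.243.
Mean = α/β = 12.6/47.7 = 0.264.

posterior mode = 0.243, posterior mean = 0.264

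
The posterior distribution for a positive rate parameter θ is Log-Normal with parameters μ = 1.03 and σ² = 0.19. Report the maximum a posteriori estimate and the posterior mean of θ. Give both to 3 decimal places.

MAP = 2.316, posterior mean = 3.080

Mode = exp(μ − σ²) = exp(0.84) = 2.316.
Mean = exp(μ + σ²/2) = exp(1.125) = 3.080.
The posterior is right-skewed, so the mean exceeds the mode.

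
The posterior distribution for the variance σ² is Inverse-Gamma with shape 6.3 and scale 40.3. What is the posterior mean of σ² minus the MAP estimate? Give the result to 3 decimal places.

2.083

Mode = β/(α+1) = 40.3/7.3 = 5.521.
Mean = β/(α−1) = 40.3/5.3 = 7.604.
Difference = 7.604 − 5.521 = 2.083.
The mean is pulled above the mode by the posterior's right skew.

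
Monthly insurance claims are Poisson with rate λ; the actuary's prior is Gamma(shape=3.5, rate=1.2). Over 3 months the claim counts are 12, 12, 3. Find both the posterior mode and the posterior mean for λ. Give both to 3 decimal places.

posterior mode = 7.024, posterior mean = 7.262

Σ counts = 27. Posterior: Gamma(shape = 3.5+27 = 30.5, rate = 1.2+3 = 4.2).
Mode = (α−1)/β = 29.5/4.2 = 7.024.
Mean = α/β = 30.5/4.2 = 7.262.
Mean > mode: the posterior has a right tail.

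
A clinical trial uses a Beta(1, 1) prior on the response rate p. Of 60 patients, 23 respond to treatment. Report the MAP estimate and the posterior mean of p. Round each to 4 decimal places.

Posterior: Beta(1+23, 1+37) = Beta(24, 38).
Mode = (24−1)/(24+38−2) = 23/60 = 0.3833.
With a flat prior the MAP equals the MLE, 23/60.
Mean = 24/(24+38) = 24/62 = 0.3871.
Right-skewed posterior ⇒ mode < mean.

p_MAP = 0.3833, E[p|data] = 0.3871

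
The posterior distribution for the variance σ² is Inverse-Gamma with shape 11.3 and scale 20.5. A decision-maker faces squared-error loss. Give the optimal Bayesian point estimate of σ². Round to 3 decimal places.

1.990

Mode = β/(α+1) = 20.5/12.3 = 1.667.
Mean = β/(α−1) = 20.5/10.3 = 1.990.
Squared-error loss ⇒ the optimal estimator is the posterior mean.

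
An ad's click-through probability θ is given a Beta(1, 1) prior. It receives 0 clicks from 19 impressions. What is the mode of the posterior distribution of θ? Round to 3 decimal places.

0.000

Posterior: Beta(1+0, 1+19) = Beta(1, 20).
Since α = 1 ≤ 1 and β > 1, the Beta density is monotone decreasing on [0,1]; the mode is at 0.
Mean = 1/(1+20) = 0.048.
This is the posterior mode — the MAP estimate.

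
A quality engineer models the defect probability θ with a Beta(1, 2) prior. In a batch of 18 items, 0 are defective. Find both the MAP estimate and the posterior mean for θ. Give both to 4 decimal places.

MAP estimate = 0.0000, posterior mean = 0.0476

Posterior: Beta(1+0, 2+18) = Beta(1, 20).
Since α = 1 ≤ 1 and β > 1, the Beta density is monotone decreasing on [0,1]; the mode is at 0.
Mean = 1/(1+20) = 0.0476.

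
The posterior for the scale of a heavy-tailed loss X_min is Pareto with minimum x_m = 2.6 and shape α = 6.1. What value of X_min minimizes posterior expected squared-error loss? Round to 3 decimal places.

The Pareto density is strictly decreasing on [x_m, ∞), so the mode is x_m = 2.600.
Mean = α·x_m/(α−1) = 6.1·2.6/5.1 = 3.110.
Squared-error loss ⇒ the optimal estimator is the posterior mean.

3.110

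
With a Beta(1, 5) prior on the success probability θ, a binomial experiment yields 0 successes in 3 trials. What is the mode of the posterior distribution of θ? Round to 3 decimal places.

Posterior: Beta(1+0, 5+3) = Beta(1, 8).
Since α = 1 ≤ 1 and β > 1, the Beta density is monotone decreasing on [0,1]; the mode is at 0.
Mean = 1/(1+8) = 0.111.
This is the posterior mode — the MAP estimate.

0.000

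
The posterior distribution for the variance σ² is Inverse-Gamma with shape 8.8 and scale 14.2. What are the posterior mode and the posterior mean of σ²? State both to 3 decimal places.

σ²_MAP = 1.449, E[σ²|data] = 1.821

Mode = β/(α+1) = 14.2/9.8 = 1.449.
Mean = β/(α−1) = 14.2/7.8 = 1.821.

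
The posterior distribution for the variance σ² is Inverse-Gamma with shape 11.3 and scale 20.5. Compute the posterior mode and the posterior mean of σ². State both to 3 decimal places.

Mode = β/(α+1) = 20.5/12.3 = 1.667.
Mean = β/(α−1) = 20.5/10.3 = 1.990.
The posterior is right-skewed, so the mean exceeds the mode.

MAP: 1.667. Posterior mean: 1.990.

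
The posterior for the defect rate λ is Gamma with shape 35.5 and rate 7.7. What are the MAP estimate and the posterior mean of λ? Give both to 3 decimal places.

Mode = (α−1)/β = 34.5/7.7 = 4.481.
Mean = α/β = 35.5/7.7 = 4.610.

MAP = 4.481, posterior mean = 4.610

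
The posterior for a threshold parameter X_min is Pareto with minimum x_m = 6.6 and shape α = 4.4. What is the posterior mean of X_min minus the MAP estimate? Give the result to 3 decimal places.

The Pareto density is strictly decreasing on [x_m, ∞), so the mode is x_m = 6.600.
Mean = α·x_m/(α−1) = 4.4·6.6/3.4 = 8.541.
Difference = 8.541 − 6.600 = 1.941.

1.941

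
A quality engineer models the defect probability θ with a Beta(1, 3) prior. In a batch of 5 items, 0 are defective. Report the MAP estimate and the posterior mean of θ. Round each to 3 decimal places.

MAP = 0.000; posterior mean = 0.111

Posterior: Beta(1+0, 3+5) = Beta(1, 8).
Since α = 1 ≤ 1 and β > 1, the Beta density is monotone decreasing on [0,1]; the mode is at 0.
Mean = 1/(1+8) = 0.111.
The mean is pulled above the mode by the posterior's right skew.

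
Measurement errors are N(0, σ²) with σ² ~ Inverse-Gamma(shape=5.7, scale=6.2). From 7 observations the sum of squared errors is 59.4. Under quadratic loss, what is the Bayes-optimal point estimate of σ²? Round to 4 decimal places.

Posterior: Inverse-Gamma(shape = 5.7+7/2 = 9.2, scale = 6.2+59.4/2 = 35.9).
Mode = β/(α+1) = 35.9/10.2 = 3.5196.
Mean = β/(α−1) = 35.9/8.2 = 4.3780.
Quadratic loss ⇒ the optimal estimator is the posterior mean.

4.3780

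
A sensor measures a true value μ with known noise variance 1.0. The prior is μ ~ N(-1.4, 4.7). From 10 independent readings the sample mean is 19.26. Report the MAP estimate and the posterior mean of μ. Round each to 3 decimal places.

Posterior for μ is Normal. Precision-weighted mean: (1/4.7·-1.4 + 10/1.0·19.26) / (1/4.7 + 10/1.0) = 18.830.
A Normal posterior is symmetric, so mode = mean.

μ_MAP = 18.830, E[μ|data] = 18.830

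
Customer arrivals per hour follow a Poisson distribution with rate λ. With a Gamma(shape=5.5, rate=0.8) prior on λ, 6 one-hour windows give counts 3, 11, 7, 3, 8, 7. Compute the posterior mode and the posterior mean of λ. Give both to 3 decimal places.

posterior mode = 6.397, posterior mean = 6.544

Σ counts = 39. Posterior: Gamma(shape = 5.5+39 = 44.5, rate = 0.8+6 = 6.8).
Mode = (α−1)/β = 43.5/6.8 = 6.397.
Mean = α/β = 44.5/6.8 = 6.544.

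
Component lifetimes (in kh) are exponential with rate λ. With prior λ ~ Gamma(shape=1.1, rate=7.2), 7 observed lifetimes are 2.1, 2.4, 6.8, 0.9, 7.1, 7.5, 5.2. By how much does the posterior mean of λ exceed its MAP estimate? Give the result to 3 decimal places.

Σ times = 32.0. Posterior: Gamma(shape = 1.1+7 = 8.1, rate = 7.2+32.0 = 39.2).
Mode = (α−1)/β = 7.1/39.2 = 0.181.
Mean = α/β = 8.1/39.2 = 0.207.
Difference = 0.207 − 0.181 = 0.026.

0.026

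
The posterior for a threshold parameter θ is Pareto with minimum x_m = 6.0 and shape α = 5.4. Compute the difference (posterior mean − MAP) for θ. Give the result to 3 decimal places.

The Pareto density is strictly decreasing on [x_m, ∞), so the mode is x_m = 6.000.
Mean = α·x_m/(α−1) = 5.4·6.0/4.4 = 7.364.
Difference = 7.364 − 6.000 = 1.364.
The mean is pulled above the mode by the posterior's right skew.

1.364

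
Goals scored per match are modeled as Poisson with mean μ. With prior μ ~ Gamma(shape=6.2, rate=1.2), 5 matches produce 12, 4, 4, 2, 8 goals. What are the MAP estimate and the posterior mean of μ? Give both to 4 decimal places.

Σ counts = 30. Posterior: Gamma(shape = 6.2+30 = 36.2, rate = 1.2+5 = 6.2).
Mode = (α−1)/β = 35.2/6.2 = 5.6774.
Mean = α/β = 36.2/6.2 = 5.8387.
The posterior is right-skewed, so the mean exceeds the mode.

MAP: 5.6774. Posterior mean: 5.8387.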